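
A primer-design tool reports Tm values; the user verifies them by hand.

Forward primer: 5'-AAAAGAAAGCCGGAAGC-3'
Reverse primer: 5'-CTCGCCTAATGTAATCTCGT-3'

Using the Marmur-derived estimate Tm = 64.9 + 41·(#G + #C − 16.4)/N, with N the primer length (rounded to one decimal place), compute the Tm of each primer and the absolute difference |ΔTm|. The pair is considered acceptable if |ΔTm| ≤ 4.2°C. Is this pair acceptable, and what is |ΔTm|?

|ΔTm| = 5.1°C; the pair is not acceptable.

Forward: G+C = 8, N = 17 → Tm = 64.9 + 41·(8 − 16.4)/17 = 44.6°C.
Reverse: G+C = 9, N = 20 → Tm = 64.9 + 41·(9 − 16.4)/20 = 49.7°C.
|ΔTm| = |44.6 − 49.7| = 5.1°C, > 4.2°C.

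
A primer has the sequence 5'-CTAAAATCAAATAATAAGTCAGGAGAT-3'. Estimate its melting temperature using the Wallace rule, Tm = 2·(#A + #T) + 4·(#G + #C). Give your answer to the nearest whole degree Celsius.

68°C

Base counts: A=14, T=6, G=4, C=3 (length 27).
Tm = 2·(14+6) + 4·(4+3) = 2·20 + 4·7 = 40 + 28 = 68°C.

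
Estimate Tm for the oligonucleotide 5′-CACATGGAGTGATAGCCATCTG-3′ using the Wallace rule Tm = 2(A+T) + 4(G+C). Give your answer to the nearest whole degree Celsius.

66°C

Base counts: A=6, T=5, G=6, C=5 (length 22).
Tm = 2·(6+5) + 4·(6+5) = 2·11 + 4·11 = 22 + 44 = 66°C.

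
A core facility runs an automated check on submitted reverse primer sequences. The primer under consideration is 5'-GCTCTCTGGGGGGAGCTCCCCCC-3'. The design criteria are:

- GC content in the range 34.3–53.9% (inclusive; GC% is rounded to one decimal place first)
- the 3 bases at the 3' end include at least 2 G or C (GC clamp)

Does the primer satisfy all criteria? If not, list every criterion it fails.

Fails: GC content.

Base counts: A=1, T=4, G=8, C=10 (length 23).
GC content: GC 18/23 = 78.3%, outside 34.3–53.9% ✗
GC clamp: 3' end CCC has 3 G/C ✓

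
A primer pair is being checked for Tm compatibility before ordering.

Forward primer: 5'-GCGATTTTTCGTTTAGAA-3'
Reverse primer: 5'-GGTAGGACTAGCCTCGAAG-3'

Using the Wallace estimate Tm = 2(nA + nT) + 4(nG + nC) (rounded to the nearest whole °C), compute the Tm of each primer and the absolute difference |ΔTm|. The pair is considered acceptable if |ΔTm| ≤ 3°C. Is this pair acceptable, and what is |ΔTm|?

Forward: A=4 T=8 G=4 C=2 → Tm = 2·12 + 4·6 = 48°C.
Reverse: A=5 T=3 G=7 C=4 → Tm = 2·8 + 4·11 = 60°C.
|ΔTm| = |48 − 60| = 12°C, > 3°C.

|ΔTm| = 12°C; the pair is not acceptable.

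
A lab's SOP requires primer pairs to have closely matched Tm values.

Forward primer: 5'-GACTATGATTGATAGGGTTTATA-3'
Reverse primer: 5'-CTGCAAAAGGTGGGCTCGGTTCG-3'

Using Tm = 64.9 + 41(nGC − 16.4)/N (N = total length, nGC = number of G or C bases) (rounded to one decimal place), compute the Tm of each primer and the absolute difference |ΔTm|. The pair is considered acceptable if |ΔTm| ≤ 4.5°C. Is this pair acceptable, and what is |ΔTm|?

Forward: G+C = 7, N = 23 → Tm = 64.9 + 41·(7 − 16.4)/23 = 48.1°C.
Reverse: G+C = 14, N = 23 → Tm = 64.9 + 41·(14 − 16.4)/23 = 60.6°C.
|ΔTm| = |48.1 − 60.6| = 12.5°C, > 4.5°C.

|ΔTm| = 12.5°C; the pair is not acceptable.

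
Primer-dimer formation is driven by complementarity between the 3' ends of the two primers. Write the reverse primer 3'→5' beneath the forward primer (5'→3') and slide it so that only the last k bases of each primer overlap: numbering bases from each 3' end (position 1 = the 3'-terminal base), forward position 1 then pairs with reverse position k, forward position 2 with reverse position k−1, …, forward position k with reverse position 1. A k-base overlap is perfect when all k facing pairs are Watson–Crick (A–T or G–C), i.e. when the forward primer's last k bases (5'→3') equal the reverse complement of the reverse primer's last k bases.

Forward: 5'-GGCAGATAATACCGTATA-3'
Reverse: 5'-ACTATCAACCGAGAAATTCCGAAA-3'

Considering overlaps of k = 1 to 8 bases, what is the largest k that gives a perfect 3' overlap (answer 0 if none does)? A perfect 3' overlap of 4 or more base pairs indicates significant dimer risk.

Last 8 bases (5'→3') — forward …ACCGTATA, reverse …TTCCGAAA.
Reverse complement of the reverse primer's last 8 bases: TTTCGGAA; its first k bases are the reverse complement of the reverse primer's last k bases, so a perfect k-base overlap needs the forward primer's last k bases to equal them.
Comparing (forward last k vs required): k=1: A vs T ✗; k=2: TA vs TT ✗; k=3: ATA vs TTT ✗; k=4: TATA vs TTTC ✗; k=5: GTATA vs TTTCG ✗; k=6: CGTATA vs TTTCGG ✗; k=7: CCGTATA vs TTTCGGA ✗; k=8: ACCGTATA vs TTTCGGAA ✗.
No overlap length from 1 to 8 is perfect, so the longest perfect 3' overlap is 0.

Longest perfect overlap: 0 complementary base pairs; below the dimer-risk threshold (threshold 4).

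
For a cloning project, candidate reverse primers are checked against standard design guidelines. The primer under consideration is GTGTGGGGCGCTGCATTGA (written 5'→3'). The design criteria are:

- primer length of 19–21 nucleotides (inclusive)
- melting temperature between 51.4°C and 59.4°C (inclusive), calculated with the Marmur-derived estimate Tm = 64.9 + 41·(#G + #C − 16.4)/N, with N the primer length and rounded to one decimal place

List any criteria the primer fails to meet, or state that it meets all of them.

Base counts: A=2, T=5, G=9, C=3 (length 19).
length: length 19 ✓
Tm: Tm = 64.9 + 41·(12 − 16.4)/19 = 55.4°C ✓

Meets all criteria.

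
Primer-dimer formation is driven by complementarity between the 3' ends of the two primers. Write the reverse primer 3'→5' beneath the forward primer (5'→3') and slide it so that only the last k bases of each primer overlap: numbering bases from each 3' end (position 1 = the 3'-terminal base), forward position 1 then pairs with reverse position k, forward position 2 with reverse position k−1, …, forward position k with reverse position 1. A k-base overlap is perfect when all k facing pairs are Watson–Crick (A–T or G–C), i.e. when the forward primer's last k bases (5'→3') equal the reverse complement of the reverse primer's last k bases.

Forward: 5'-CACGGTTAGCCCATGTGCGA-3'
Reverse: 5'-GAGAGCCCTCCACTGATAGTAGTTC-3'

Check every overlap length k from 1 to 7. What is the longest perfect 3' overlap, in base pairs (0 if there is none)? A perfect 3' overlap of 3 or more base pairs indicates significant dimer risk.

Longest perfect overlap: 2 complementary base pairs; below the dimer-risk threshold (threshold 3).

Last 7 bases (5'→3') — forward …TGTGCGA, reverse …GTAGTTC.
Reverse complement of the reverse primer's last 7 bases: GAACTAC; its first k bases are the reverse complement of the reverse primer's last k bases, so a perfect k-base overlap needs the forward primer's last k bases to equal them.
Comparing (forward last k vs required): k=1: A vs G ✗; k=2: GA vs GA ✓; k=3: CGA vs GAA ✗; k=4: GCGA vs GAAC ✗; k=5: TGCGA vs GAACT ✗; k=6: GTGCGA vs GAACTA ✗; k=7: TGTGCGA vs GAACTAC ✗.
Only k = 2 is perfect, so the longest perfect 3' overlap is 2.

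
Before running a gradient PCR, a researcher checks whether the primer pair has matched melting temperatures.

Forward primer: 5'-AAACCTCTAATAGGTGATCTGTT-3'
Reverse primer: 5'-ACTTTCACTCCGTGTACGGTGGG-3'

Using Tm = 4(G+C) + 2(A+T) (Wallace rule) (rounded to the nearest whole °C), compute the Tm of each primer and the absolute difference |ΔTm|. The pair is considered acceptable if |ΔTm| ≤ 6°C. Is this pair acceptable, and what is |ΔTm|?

|ΔTm| = 10°C; the pair is not acceptable.

Forward: A=7 T=8 G=4 C=4 → Tm = 2·15 + 4·8 = 62°C.
Reverse: A=3 T=7 G=7 C=6 → Tm = 2·10 + 4·13 = 72°C.
|ΔTm| = |62 − 72| = 10°C, > 6°C.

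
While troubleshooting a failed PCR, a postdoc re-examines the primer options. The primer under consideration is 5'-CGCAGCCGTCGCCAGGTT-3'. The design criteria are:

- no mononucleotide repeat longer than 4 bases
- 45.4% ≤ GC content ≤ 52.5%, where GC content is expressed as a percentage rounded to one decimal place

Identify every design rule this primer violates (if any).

Base counts: A=2, T=3, G=6, C=7 (length 18).
homopolymer run: longest run = 2 ✓
GC content: GC 13/18 = 72.2%, outside 45.4–52.5% ✗

Fails: GC content.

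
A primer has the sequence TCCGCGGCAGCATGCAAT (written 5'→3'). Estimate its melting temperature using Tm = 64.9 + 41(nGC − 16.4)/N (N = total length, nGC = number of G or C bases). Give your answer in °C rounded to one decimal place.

Base counts: A=4, T=3, G=5, C=6; G+C = 11, N = 18.
Tm = 64.9 + 41·(11 − 16.4)/18 = 64.9 + -221.40/18 = 52.6°C.

52.6°C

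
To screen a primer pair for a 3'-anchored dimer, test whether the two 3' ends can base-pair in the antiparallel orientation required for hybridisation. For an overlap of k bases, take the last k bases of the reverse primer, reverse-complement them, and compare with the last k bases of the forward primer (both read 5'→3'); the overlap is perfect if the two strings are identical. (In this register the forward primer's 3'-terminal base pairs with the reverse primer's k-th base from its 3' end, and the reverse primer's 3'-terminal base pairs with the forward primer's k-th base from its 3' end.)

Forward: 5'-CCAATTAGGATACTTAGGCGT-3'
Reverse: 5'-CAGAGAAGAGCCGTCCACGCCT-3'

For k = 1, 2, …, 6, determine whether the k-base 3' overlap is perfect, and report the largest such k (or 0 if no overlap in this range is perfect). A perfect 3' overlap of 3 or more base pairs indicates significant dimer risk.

Longest perfect overlap: 6 complementary base pairs; significant dimer risk (threshold 3).

Last 6 bases (5'→3') — forward …AGGCGT, reverse …ACGCCT.
Reverse complement of the reverse primer's last 6 bases: AGGCGT; its first k bases are the reverse complement of the reverse primer's last k bases, so a perfect k-base overlap needs the forward primer's last k bases to equal them.
Comparing (forward last k vs required): k=1: T vs A ✗; k=2: GT vs AG ✗; k=3: CGT vs AGG ✗; k=4: GCGT vs AGGC ✗; k=5: GGCGT vs AGGCG ✗; k=6: AGGCGT vs AGGCGT ✓.
Only k = 6 is perfect, so the longest perfect 3' overlap is 6.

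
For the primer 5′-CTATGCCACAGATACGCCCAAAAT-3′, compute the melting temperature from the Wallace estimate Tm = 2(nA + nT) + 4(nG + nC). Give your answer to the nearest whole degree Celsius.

Base counts: A=9, T=4, G=3, C=8 (length 24).
Tm = 2·(9+4) + 4·(3+8) = 2·13 + 4·11 = 26 + 44 = 70°C.

70°C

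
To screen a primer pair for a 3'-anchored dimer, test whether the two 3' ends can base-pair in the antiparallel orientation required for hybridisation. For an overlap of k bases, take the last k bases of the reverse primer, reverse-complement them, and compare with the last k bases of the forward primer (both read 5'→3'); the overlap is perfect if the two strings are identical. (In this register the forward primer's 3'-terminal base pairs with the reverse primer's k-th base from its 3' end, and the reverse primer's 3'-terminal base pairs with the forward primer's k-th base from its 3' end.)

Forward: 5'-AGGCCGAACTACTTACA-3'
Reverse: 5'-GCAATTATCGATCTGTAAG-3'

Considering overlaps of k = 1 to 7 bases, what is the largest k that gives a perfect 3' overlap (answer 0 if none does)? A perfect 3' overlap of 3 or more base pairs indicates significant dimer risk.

Longest perfect overlap: 6 complementary base pairs; significant dimer risk (threshold 3).

Last 7 bases (5'→3') — forward …ACTTACA, reverse …CTGTAAG.
Reverse complement of the reverse primer's last 7 bases: CTTACAG; its first k bases are the reverse complement of the reverse primer's last k bases, so a perfect k-base overlap needs the forward primer's last k bases to equal them.
Comparing (forward last k vs required): k=1: A vs C ✗; k=2: CA vs CT ✗; k=3: ACA vs CTT ✗; k=4: TACA vs CTTA ✗; k=5: TTACA vs CTTAC ✗; k=6: CTTACA vs CTTACA ✓; k=7: ACTTACA vs CTTACAG ✗.
Only k = 6 is perfect, so the longest perfect 3' overlap is 6.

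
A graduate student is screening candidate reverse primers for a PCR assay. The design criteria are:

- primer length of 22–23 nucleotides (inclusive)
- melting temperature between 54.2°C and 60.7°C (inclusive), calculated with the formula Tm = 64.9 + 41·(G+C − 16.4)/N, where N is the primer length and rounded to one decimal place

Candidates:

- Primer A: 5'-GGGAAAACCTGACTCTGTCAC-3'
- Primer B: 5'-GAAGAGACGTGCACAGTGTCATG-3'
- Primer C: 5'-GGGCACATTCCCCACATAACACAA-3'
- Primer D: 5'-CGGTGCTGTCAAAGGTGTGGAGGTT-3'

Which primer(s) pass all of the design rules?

Primer A (21 nt, A=6 T=4 G=5 C=6): length 21, outside 22–23 ✗; Tm = 64.9 + 41·(11 − 16.4)/21 = 54.4°C ✓ — fails.
Primer B (23 nt, A=7 T=4 G=8 C=4): length 23 ✓; Tm = 64.9 + 41·(12 − 16.4)/23 = 57.1°C ✓ — passes.
Primer C (24 nt, A=9 T=3 G=3 C=9): length 24, outside 22–23 ✗; Tm = 64.9 + 41·(12 − 16.4)/24 = 57.4°C ✓ — fails.
Primer D (25 nt, A=4 T=7 G=11 C=3): length 25, outside 22–23 ✗; Tm = 64.9 + 41·(14 − 16.4)/25 = 61.0°C, outside 54.2–60.7°C ✗ — fails.

Primer B only.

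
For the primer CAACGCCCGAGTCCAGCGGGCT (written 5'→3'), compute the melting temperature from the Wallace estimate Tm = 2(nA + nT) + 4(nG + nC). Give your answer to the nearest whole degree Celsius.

Base counts: A=4, T=2, G=7, C=9 (length 22).
Tm = 2·(4+2) + 4·(7+9) = 2·6 + 4·16 = 12 + 64 = 76°C.

76°C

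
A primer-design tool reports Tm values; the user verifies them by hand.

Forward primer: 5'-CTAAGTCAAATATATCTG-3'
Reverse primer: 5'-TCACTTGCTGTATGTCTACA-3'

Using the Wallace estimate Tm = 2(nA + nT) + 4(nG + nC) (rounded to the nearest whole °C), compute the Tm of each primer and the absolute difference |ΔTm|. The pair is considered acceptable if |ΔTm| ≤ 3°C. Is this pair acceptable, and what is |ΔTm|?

|ΔTm| = 10°C; the pair is not acceptable.

Forward: A=7 T=6 G=2 C=3 → Tm = 2·13 + 4·5 = 46°C.
Reverse: A=4 T=8 G=3 C=5 → Tm = 2·12 + 4·8 = 56°C.
|ΔTm| = |46 − 56| = 10°C, > 3°C.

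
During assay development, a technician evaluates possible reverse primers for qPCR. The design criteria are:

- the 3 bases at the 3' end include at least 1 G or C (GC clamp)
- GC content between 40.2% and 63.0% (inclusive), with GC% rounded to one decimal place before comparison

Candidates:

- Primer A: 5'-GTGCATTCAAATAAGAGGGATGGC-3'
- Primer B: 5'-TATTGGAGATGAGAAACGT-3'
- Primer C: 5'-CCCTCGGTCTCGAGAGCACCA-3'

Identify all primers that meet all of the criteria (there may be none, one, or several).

Primer A (24 nt, A=8 T=5 G=8 C=3): 3' end GGC has 3 G/C ✓; GC 11/24 = 45.8% ✓ — passes.
Primer B (19 nt, A=7 T=5 G=6 C=1): 3' end CGT has 2 G/C ✓; GC 7/19 = 36.8%, outside 40.2–63.0% ✗ — fails.
Primer C (21 nt, A=4 T=3 G=5 C=9): 3' end CCA has 2 G/C ✓; GC 14/21 = 66.7%, outside 40.2–63.0% ✗ — fails.

Primer A only.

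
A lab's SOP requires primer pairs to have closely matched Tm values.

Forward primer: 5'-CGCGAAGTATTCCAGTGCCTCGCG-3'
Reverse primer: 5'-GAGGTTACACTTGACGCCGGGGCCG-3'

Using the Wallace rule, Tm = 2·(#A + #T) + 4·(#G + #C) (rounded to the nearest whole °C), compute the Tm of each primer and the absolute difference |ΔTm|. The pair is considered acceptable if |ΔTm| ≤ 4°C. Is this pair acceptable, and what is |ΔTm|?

Forward: A=4 T=5 G=7 C=8 → Tm = 2·9 + 4·15 = 78°C.
Reverse: A=4 T=4 G=10 C=7 → Tm = 2·8 + 4·17 = 84°C.
|ΔTm| = |78 − 84| = 6°C, > 4°C.

|ΔTm| = 6°C; the pair is not acceptable.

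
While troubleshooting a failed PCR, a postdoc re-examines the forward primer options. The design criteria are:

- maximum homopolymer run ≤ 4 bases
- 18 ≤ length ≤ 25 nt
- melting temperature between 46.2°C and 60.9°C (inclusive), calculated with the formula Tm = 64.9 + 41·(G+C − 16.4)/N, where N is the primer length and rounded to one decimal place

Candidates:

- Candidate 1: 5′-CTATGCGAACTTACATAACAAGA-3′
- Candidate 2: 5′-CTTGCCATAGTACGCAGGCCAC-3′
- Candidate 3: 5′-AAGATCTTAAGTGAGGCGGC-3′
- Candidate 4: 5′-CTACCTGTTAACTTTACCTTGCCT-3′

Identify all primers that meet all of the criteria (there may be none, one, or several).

Candidate 1, Candidate 2, Candidate 3 and Candidate 4.

Candidate 1 (23 nt, A=10 T=5 G=3 C=5): longest run = 2 ✓; length 23 ✓; Tm = 64.9 + 41·(8 − 16.4)/23 = 49.9°C ✓ — passes.
Candidate 2 (22 nt, A=5 T=4 G=5 C=8): longest run = 2 ✓; length 22 ✓; Tm = 64.9 + 41·(13 − 16.4)/22 = 58.6°C ✓ — passes.
Candidate 3 (20 nt, A=6 T=4 G=7 C=3): longest run = 2 ✓; length 20 ✓; Tm = 64.9 + 41·(10 − 16.4)/20 = 51.8°C ✓ — passes.
Candidate 4 (24 nt, A=4 T=10 G=2 C=8): longest run = 3 ✓; length 24 ✓; Tm = 64.9 + 41·(10 − 16.4)/24 = 54.0°C ✓ — passes.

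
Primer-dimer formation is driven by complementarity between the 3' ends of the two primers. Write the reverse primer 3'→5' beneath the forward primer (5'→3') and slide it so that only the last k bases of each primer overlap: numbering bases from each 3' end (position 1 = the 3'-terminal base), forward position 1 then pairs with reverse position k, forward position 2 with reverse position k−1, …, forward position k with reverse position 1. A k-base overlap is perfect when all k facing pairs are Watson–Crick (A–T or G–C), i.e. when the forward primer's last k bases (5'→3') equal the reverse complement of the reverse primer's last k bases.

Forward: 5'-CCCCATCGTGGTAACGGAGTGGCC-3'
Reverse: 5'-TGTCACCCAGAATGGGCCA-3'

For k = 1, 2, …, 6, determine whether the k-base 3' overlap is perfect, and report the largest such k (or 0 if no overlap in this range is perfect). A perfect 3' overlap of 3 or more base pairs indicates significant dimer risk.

Last 6 bases (5'→3') — forward …GTGGCC, reverse …GGGCCA.
Reverse complement of the reverse primer's last 6 bases: TGGCCC; its first k bases are the reverse complement of the reverse primer's last k bases, so a perfect k-base overlap needs the forward primer's last k bases to equal them.
Comparing (forward last k vs required): k=1: C vs T ✗; k=2: CC vs TG ✗; k=3: GCC vs TGG ✗; k=4: GGCC vs TGGC ✗; k=5: TGGCC vs TGGCC ✓; k=6: GTGGCC vs TGGCCC ✗.
Only k = 5 is perfect, so the longest perfect 3' overlap is 5.

Longest perfect overlap: 5 complementary base pairs; significant dimer risk (threshold 3).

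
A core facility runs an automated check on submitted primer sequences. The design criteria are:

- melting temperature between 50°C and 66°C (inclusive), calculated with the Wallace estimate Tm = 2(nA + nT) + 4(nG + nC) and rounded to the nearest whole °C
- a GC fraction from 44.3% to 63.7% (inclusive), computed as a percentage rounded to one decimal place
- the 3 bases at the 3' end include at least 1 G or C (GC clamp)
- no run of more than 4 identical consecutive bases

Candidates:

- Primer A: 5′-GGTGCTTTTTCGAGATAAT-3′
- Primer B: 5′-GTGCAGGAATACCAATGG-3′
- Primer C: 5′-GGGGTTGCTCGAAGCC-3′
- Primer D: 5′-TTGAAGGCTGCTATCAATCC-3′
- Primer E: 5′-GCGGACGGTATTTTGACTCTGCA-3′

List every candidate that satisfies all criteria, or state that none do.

Primer A (19 nt, A=4 T=8 G=5 C=2): Tm = 2·12 + 4·7 = 52°C ✓; GC 7/19 = 36.8%, outside 44.3–63.7% ✗; 3' end AAT has 0 G/C, need ≥1 ✗; longest run = 5, exceeds 4 ✗ — fails.
Primer B (18 nt, A=6 T=3 G=6 C=3): Tm = 2·9 + 4·9 = 54°C ✓; GC 9/18 = 50.0% ✓; 3' end TGG has 2 G/C ✓; longest run = 2 ✓ — passes.
Primer C (16 nt, A=2 T=3 G=7 C=4): Tm = 2·5 + 4·11 = 54°C ✓; GC 11/16 = 68.8%, outside 44.3–63.7% ✗; 3' end GCC has 3 G/C ✓; longest run = 4 ✓ — fails.
Primer D (20 nt, A=5 T=6 G=4 C=5): Tm = 2·11 + 4·9 = 58°C ✓; GC 9/20 = 45.0% ✓; 3' end TCC has 2 G/C ✓; longest run = 2 ✓ — passes.
Primer E (23 nt, A=4 T=7 G=7 C=5): Tm = 2·11 + 4·12 = 70°C, outside 50–66°C ✗; GC 12/23 = 52.2% ✓; 3' end GCA has 2 G/C ✓; longest run = 4 ✓ — fails.

Primer B and Primer D.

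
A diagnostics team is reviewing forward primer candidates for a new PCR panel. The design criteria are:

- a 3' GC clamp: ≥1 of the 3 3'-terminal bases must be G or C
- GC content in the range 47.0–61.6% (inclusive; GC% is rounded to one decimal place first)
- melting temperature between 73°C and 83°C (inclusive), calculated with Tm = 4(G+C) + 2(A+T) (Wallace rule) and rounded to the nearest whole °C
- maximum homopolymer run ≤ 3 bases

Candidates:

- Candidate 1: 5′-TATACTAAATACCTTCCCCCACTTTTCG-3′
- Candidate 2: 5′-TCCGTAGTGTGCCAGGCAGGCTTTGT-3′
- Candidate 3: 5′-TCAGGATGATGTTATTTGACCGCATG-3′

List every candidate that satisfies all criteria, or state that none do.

Candidate 1 (28 nt, A=7 T=10 G=1 C=10): 3' end TCG has 2 G/C ✓; GC 11/28 = 39.3%, outside 47.0–61.6% ✗; Tm = 2·17 + 4·11 = 78°C ✓; longest run = 5, exceeds 3 ✗ — fails.
Candidate 2 (26 nt, A=3 T=8 G=9 C=6): 3' end TGT has 1 G/C ✓; GC 15/26 = 57.7% ✓; Tm = 2·11 + 4·15 = 82°C ✓; longest run = 3 ✓ — passes.
Candidate 3 (26 nt, A=6 T=9 G=7 C=4): 3' end ATG has 1 G/C ✓; GC 11/26 = 42.3%, outside 47.0–61.6% ✗; Tm = 2·15 + 4·11 = 74°C ✓; longest run = 3 ✓ — fails.

Candidate 2 only.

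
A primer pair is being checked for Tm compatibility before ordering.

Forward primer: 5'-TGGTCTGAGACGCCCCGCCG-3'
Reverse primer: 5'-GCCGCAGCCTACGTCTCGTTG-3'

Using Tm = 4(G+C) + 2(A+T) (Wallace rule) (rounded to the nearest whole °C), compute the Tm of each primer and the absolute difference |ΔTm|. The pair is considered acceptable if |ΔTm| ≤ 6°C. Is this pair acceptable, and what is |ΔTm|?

Forward: A=2 T=3 G=7 C=8 → Tm = 2·5 + 4·15 = 70°C.
Reverse: A=2 T=5 G=6 C=8 → Tm = 2·7 + 4·14 = 70°C.
|ΔTm| = |70 − 70| = 0°C, ≤ 6°C.

|ΔTm| = 0°C; the pair is acceptable.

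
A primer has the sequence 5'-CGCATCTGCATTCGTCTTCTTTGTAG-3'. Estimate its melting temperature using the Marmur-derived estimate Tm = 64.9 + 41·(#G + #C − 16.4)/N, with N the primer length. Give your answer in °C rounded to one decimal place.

Base counts: A=3, T=11, G=5, C=7; G+C = 12, N = 26.
Tm = 64.9 + 41·(12 − 16.4)/26 = 64.9 + -180.40/26 = 58.0°C.

58.0°C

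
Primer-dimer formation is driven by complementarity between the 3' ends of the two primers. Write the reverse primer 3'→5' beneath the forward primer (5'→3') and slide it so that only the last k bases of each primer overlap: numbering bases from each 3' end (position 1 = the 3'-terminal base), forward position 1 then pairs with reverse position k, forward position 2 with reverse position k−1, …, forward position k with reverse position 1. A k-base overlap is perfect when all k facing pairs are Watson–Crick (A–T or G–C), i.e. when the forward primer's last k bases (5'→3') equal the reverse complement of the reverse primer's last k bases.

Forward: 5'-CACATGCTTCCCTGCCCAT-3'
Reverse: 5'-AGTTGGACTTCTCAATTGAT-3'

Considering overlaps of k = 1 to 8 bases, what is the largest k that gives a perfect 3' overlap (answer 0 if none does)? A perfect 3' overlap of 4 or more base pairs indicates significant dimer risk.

Longest perfect overlap: 2 complementary base pairs; below the dimer-risk threshold (threshold 4).

Last 8 bases (5'→3') — forward …CTGCCCAT, reverse …CAATTGAT.
Reverse complement of the reverse primer's last 8 bases: ATCAATTG; its first k bases are the reverse complement of the reverse primer's last k bases, so a perfect k-base overlap needs the forward primer's last k bases to equal them.
Comparing (forward last k vs required): k=1: T vs A ✗; k=2: AT vs AT ✓; k=3: CAT vs ATC ✗; k=4: CCAT vs ATCA ✗; k=5: CCCAT vs ATCAA ✗; k=6: GCCCAT vs ATCAAT ✗; k=7: TGCCCAT vs ATCAATT ✗; k=8: CTGCCCAT vs ATCAATTG ✗.
Only k = 2 is perfect, so the longest perfect 3' overlap is 2.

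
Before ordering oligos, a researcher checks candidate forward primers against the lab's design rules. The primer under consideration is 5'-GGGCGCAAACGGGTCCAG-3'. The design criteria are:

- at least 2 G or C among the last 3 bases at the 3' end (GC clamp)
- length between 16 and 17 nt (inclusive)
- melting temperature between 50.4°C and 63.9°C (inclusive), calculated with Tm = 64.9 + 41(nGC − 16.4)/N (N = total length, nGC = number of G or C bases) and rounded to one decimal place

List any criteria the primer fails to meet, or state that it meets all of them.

Base counts: A=4, T=1, G=8, C=5 (length 18).
GC clamp: 3' end CAG has 2 G/C ✓
length: length 18, outside 16–17 ✗
Tm: Tm = 64.9 + 41·(13 − 16.4)/18 = 57.2°C ✓

Fails: length.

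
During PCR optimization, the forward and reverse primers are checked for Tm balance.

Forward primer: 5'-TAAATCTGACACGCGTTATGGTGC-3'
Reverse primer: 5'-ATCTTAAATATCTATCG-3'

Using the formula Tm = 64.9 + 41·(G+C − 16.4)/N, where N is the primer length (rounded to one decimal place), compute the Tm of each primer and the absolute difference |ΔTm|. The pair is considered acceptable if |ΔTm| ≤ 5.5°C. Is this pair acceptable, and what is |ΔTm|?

|ΔTm| = 20.7°C; the pair is not acceptable.

Forward: G+C = 11, N = 24 → Tm = 64.9 + 41·(11 − 16.4)/24 = 55.7°C.
Reverse: G+C = 4, N = 17 → Tm = 64.9 + 41·(4 − 16.4)/17 = 35.0°C.
|ΔTm| = |55.7 − 35.0| = 20.7°C, > 5.5°C.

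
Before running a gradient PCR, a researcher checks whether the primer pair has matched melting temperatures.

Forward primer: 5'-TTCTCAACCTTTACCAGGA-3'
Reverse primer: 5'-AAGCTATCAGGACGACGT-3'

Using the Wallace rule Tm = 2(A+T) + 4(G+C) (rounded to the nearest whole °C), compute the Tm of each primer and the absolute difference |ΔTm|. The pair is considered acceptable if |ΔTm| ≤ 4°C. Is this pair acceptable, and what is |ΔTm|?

Forward: A=5 T=6 G=2 C=6 → Tm = 2·11 + 4·8 = 54°C.
Reverse: A=6 T=3 G=5 C=4 → Tm = 2·9 + 4·9 = 54°C.
|ΔTm| = |54 − 54| = 0°C, ≤ 4°C.

|ΔTm| = 0°C; the pair is acceptable.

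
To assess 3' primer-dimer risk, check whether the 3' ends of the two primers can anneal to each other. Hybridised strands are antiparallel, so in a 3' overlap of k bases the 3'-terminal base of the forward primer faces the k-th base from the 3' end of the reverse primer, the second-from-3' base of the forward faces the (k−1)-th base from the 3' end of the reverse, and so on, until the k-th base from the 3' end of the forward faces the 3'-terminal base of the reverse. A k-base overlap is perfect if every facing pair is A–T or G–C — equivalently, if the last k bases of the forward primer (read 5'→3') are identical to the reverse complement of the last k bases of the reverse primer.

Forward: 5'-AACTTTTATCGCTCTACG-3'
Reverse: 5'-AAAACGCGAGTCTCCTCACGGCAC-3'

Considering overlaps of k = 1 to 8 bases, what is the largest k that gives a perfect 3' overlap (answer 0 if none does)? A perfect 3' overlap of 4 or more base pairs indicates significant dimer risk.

Last 8 bases (5'→3') — forward …GCTCTACG, reverse …CACGGCAC.
Reverse complement of the reverse primer's last 8 bases: GTGCCGTG; its first k bases are the reverse complement of the reverse primer's last k bases, so a perfect k-base overlap needs the forward primer's last k bases to equal them.
Comparing (forward last k vs required): k=1: G vs G ✓; k=2: CG vs GT ✗; k=3: ACG vs GTG ✗; k=4: TACG vs GTGC ✗; k=5: CTACG vs GTGCC ✗; k=6: TCTACG vs GTGCCG ✗; k=7: CTCTACG vs GTGCCGT ✗; k=8: GCTCTACG vs GTGCCGTG ✗.
Only k = 1 is perfect, so the longest perfect 3' overlap is 1.

Longest perfect overlap: 1 complementary base pair; below the dimer-risk threshold (threshold 4).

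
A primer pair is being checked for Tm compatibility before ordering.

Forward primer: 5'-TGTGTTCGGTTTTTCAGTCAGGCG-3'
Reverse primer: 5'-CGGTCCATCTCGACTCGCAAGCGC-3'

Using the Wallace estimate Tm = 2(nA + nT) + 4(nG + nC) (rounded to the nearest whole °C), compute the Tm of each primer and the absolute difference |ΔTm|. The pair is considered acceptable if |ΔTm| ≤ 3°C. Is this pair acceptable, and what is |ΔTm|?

Forward: A=2 T=10 G=8 C=4 → Tm = 2·12 + 4·12 = 72°C.
Reverse: A=4 T=4 G=6 C=10 → Tm = 2·8 + 4·16 = 80°C.
|ΔTm| = |72 − 80| = 8°C, > 3°C.

|ΔTm| = 8°C; the pair is not acceptable.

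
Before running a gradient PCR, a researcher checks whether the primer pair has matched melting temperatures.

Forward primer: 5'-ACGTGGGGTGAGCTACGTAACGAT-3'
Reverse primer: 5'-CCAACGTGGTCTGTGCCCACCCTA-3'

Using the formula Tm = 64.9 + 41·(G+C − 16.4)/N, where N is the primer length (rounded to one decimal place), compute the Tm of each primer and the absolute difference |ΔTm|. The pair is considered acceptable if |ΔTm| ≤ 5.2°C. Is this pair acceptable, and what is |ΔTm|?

Forward: G+C = 13, N = 24 → Tm = 64.9 + 41·(13 − 16.4)/24 = 59.1°C.
Reverse: G+C = 15, N = 24 → Tm = 64.9 + 41·(15 − 16.4)/24 = 62.5°C.
|ΔTm| = |59.1 − 62.5| = 3.4°C, ≤ 5.2°C.

|ΔTm| = 3.4°C; the pair is acceptable.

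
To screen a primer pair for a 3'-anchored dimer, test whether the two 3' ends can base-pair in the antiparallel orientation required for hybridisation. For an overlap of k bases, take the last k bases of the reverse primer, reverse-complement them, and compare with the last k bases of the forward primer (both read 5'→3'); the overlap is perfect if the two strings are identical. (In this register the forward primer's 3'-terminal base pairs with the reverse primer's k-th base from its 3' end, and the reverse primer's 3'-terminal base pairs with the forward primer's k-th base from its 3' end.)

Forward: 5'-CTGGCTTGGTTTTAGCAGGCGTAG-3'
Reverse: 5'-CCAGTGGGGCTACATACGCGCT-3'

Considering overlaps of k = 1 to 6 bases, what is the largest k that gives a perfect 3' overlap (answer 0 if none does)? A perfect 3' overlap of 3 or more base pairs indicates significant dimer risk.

Longest perfect overlap: 2 complementary base pairs; below the dimer-risk threshold (threshold 3).

Last 6 bases (5'→3') — forward …GCGTAG, reverse …CGCGCT.
Reverse complement of the reverse primer's last 6 bases: AGCGCG; its first k bases are the reverse complement of the reverse primer's last k bases, so a perfect k-base overlap needs the forward primer's last k bases to equal them.
Comparing (forward last k vs required): k=1: G vs A ✗; k=2: AG vs AG ✓; k=3: TAG vs AGC ✗; k=4: GTAG vs AGCG ✗; k=5: CGTAG vs AGCGC ✗; k=6: GCGTAG vs AGCGCG ✗.
Only k = 2 is perfect, so the longest perfect 3' overlap is 2.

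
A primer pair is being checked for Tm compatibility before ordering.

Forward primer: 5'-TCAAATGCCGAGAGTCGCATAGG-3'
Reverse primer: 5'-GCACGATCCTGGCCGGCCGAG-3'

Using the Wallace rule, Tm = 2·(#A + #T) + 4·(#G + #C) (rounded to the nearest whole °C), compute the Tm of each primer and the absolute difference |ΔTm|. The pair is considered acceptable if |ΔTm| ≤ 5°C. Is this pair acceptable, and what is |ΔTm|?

|ΔTm| = 4°C; the pair is acceptable.

Forward: A=7 T=4 G=7 C=5 → Tm = 2·11 + 4·12 = 70°C.
Reverse: A=3 T=2 G=8 C=8 → Tm = 2·5 + 4·16 = 74°C.
|ΔTm| = |70 − 74| = 4°C, ≤ 5°C.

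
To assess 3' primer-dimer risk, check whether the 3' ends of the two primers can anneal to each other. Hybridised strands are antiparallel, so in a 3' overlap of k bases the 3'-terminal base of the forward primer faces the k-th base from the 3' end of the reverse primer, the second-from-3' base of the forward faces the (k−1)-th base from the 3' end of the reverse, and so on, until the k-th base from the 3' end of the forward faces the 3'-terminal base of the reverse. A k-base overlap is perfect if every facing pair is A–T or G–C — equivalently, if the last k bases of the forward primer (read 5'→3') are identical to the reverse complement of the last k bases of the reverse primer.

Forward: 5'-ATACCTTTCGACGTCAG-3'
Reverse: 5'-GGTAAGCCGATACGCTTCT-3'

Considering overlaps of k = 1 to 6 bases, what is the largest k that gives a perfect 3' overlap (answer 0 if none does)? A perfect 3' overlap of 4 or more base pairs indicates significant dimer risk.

Last 6 bases (5'→3') — forward …CGTCAG, reverse …GCTTCT.
Reverse complement of the reverse primer's last 6 bases: AGAAGC; its first k bases are the reverse complement of the reverse primer's last k bases, so a perfect k-base overlap needs the forward primer's last k bases to equal them.
Comparing (forward last k vs required): k=1: G vs A ✗; k=2: AG vs AG ✓; k=3: CAG vs AGA ✗; k=4: TCAG vs AGAA ✗; k=5: GTCAG vs AGAAG ✗; k=6: CGTCAG vs AGAAGC ✗.
Only k = 2 is perfect, so the longest perfect 3' overlap is 2.

Longest perfect overlap: 2 complementary base pairs; below the dimer-risk threshold (threshold 4).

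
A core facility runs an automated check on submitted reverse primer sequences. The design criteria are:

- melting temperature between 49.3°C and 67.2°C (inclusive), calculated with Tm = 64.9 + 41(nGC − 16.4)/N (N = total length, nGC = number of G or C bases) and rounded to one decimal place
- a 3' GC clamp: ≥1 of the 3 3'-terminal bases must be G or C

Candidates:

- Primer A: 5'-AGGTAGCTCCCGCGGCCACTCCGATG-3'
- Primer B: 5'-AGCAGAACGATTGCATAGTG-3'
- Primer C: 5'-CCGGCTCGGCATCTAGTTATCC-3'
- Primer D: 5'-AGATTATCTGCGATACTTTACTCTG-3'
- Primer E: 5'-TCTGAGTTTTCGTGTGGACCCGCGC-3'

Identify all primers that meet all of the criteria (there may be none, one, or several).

Primer B, Primer C, Primer D and Primer E.

Primer A (26 nt, A=4 T=4 G=8 C=10): Tm = 64.9 + 41·(18 − 16.4)/26 = 67.4°C, outside 49.3–67.2°C ✗; 3' end ATG has 1 G/C ✓ — fails.
Primer B (20 nt, A=7 T=4 G=6 C=3): Tm = 64.9 + 41·(9 − 16.4)/20 = 49.7°C ✓; 3' end GTG has 2 G/C ✓ — passes.
Primer C (22 nt, A=3 T=6 G=5 C=8): Tm = 64.9 + 41·(13 − 16.4)/22 = 58.6°C ✓; 3' end TCC has 2 G/C ✓ — passes.
Primer D (25 nt, A=6 T=10 G=4 C=5): Tm = 64.9 + 41·(9 − 16.4)/25 = 52.8°C ✓; 3' end CTG has 2 G/C ✓ — passes.
Primer E (25 nt, A=2 T=8 G=8 C=7): Tm = 64.9 + 41·(15 − 16.4)/25 = 62.6°C ✓; 3' end CGC has 3 G/C ✓ — passes.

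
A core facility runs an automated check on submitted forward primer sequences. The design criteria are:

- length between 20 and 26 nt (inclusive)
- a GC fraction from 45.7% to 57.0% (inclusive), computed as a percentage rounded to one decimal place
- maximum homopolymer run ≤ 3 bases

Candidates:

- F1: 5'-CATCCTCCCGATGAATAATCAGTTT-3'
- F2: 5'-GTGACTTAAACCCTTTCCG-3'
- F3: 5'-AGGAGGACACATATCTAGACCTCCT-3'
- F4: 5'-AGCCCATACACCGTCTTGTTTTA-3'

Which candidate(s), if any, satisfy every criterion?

F3 only.

F1 (25 nt, A=7 T=8 G=3 C=7): length 25 ✓; GC 10/25 = 40.0%, outside 45.7–57.0% ✗; longest run = 3 ✓ — fails.
F2 (19 nt, A=4 T=6 G=3 C=6): length 19, outside 20–26 ✗; GC 9/19 = 47.4% ✓; longest run = 3 ✓ — fails.
F3 (25 nt, A=8 T=5 G=5 C=7): length 25 ✓; GC 12/25 = 48.0% ✓; longest run = 2 ✓ — passes.
F4 (23 nt, A=5 T=8 G=3 C=7): length 23 ✓; GC 10/23 = 43.5%, outside 45.7–57.0% ✗; longest run = 4, exceeds 3 ✗ — fails.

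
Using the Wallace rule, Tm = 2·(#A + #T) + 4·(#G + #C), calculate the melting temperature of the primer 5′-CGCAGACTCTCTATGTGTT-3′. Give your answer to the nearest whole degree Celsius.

56°C

Base counts: A=3, T=7, G=4, C=5 (length 19).
Tm = 2·(3+7) + 4·(4+5) = 2·10 + 4·9 = 20 + 36 = 56°C.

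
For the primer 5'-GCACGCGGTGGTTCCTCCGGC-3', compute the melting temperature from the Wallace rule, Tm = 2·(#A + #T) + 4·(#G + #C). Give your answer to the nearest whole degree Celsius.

74°C

Base counts: A=1, T=4, G=8, C=8 (length 21).
Tm = 2·(1+4) + 4·(8+8) = 2·5 + 4·16 = 10 + 64 = 74°C.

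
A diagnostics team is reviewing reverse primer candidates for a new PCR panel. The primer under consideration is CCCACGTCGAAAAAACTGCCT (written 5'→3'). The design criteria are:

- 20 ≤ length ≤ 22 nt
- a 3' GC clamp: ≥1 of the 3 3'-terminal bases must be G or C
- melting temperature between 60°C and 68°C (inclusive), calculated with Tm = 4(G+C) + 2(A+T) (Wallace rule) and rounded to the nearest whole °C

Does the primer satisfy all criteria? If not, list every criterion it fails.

Meets all criteria.

Base counts: A=7, T=3, G=3, C=8 (length 21).
length: length 21 ✓
GC clamp: 3' end CCT has 2 G/C ✓
Tm: Tm = 2·10 + 4·11 = 64°C ✓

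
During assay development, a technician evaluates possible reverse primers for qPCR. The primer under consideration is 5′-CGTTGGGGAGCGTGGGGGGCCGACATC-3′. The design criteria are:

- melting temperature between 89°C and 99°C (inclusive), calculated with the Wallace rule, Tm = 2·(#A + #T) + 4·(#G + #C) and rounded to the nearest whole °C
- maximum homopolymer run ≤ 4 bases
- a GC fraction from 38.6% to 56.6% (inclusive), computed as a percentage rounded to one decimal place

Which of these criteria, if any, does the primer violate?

Fails: homopolymer run, GC content.

Base counts: A=3, T=4, G=14, C=6 (length 27).
Tm: Tm = 2·7 + 4·20 = 94°C ✓
homopolymer run: longest run = 6, exceeds 4 ✗
GC content: GC 20/27 = 74.1%, outside 38.6–56.6% ✗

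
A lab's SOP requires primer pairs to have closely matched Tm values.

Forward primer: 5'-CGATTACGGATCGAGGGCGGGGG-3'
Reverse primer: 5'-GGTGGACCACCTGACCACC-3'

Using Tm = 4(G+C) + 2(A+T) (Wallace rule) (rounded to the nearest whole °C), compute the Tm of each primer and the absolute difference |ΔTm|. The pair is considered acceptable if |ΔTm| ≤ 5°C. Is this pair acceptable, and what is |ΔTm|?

Forward: A=4 T=3 G=12 C=4 → Tm = 2·7 + 4·16 = 78°C.
Reverse: A=4 T=2 G=5 C=8 → Tm = 2·6 + 4·13 = 64°C.
|ΔTm| = |78 − 64| = 14°C, > 5°C.

|ΔTm| = 14°C; the pair is not acceptable.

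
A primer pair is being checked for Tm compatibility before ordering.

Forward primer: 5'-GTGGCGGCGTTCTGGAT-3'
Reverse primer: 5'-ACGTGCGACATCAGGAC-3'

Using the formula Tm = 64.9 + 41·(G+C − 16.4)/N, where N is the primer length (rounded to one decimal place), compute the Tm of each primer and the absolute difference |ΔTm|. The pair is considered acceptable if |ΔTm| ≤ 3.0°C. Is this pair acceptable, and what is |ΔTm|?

|ΔTm| = 2.4°C; the pair is acceptable.

Forward: G+C = 11, N = 17 → Tm = 64.9 + 41·(11 − 16.4)/17 = 51.9°C.
Reverse: G+C = 10, N = 17 → Tm = 64.9 + 41·(10 − 16.4)/17 = 49.5°C.
|ΔTm| = |51.9 − 49.5| = 2.4°C, ≤ 3.0°C.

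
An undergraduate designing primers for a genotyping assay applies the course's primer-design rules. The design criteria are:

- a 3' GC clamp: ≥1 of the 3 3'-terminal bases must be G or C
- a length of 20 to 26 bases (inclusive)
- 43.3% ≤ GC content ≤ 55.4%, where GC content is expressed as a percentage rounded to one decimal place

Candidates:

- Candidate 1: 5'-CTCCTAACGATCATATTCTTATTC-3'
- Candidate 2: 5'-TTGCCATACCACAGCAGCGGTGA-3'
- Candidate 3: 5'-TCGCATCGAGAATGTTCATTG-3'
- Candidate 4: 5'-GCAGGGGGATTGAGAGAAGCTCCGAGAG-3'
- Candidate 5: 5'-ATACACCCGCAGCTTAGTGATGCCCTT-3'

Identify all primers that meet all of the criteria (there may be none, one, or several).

Candidate 1 (24 nt, A=6 T=10 G=1 C=7): 3' end TTC has 1 G/C ✓; length 24 ✓; GC 8/24 = 33.3%, outside 43.3–55.4% ✗ — fails.
Candidate 2 (23 nt, A=6 T=4 G=6 C=7): 3' end TGA has 1 G/C ✓; length 23 ✓; GC 13/23 = 56.5%, outside 43.3–55.4% ✗ — fails.
Candidate 3 (21 nt, A=5 T=7 G=5 C=4): 3' end TTG has 1 G/C ✓; length 21 ✓; GC 9/21 = 42.9%, outside 43.3–55.4% ✗ — fails.
Candidate 4 (28 nt, A=8 T=3 G=13 C=4): 3' end GAG has 2 G/C ✓; length 28, outside 20–26 ✗; GC 17/28 = 60.7%, outside 43.3–55.4% ✗ — fails.
Candidate 5 (27 nt, A=6 T=7 G=5 C=9): 3' end CTT has 1 G/C ✓; length 27, outside 20–26 ✗; GC 14/27 = 51.9% ✓ — fails.

None of the candidates satisfy all criteria.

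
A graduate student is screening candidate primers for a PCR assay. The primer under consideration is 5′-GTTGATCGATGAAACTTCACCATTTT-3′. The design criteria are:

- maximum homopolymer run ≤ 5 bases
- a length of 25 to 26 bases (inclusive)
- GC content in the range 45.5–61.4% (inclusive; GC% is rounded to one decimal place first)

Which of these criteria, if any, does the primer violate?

Base counts: A=7, T=10, G=4, C=5 (length 26).
homopolymer run: longest run = 4 ✓
length: length 26 ✓
GC content: GC 9/26 = 34.6%, outside 45.5–61.4% ✗

Fails: GC content.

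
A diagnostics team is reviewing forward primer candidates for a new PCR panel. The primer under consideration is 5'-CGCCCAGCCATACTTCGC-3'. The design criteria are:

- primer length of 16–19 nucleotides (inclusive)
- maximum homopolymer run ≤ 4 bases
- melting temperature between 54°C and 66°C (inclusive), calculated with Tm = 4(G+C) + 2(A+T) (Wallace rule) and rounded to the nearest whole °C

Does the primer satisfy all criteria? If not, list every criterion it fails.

Meets all criteria.

Base counts: A=3, T=3, G=3, C=9 (length 18).
length: length 18 ✓
homopolymer run: longest run = 3 ✓
Tm: Tm = 2·6 + 4·12 = 60°C ✓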